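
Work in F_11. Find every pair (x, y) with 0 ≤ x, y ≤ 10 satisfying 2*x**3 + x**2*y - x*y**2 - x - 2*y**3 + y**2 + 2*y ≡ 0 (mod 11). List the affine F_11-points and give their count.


Affine F_11-points: {(0, 0), (1, 3), (1, 9), (1, 10), (2, 5), (2, 6), (4, 2), (4, 6), (4, 7), (6, 10), (10, 10)}; count = 11.

For each of the 121 pairs (x, y) ∈ F_11², evaluate f(x, y) mod 11. Record the zeros.
  x = 0: [0↦0, 1↦1, 2↦3, 3↦5, 4↦6, 5↦5, 6↦1, 7↦4, 8↦2, 9↦5, 10↦1]  zeros at y ∈ {0}
  x = 1: [0↦1, 1↦2, 2↦2, 3↦0, 4↦6, 5↦8, 6↦5, 7↦7, 8↦2, 9↦0, 10↦0]  zeros at y ∈ {3, 9, 10}
  x = 2: [0↦3, 1↦6, 2↦6, 3↦2, 4↦4, 5↦0, 6↦0, 7↦3, 8↦8, 9↦3, 10↦9]  zeros at y ∈ {5, 6}
  x = 3: [0↦7, 1↦3, 2↦5, 3↦1, 4↦1, 5↦4, 6↦9, 7↦4, 8↦10, 9↦4, 10↦7]  zeros at y ∈ ∅
  x = 4: [0↦3, 1↦5, 2↦0, 3↦9, 4↦9, 5↦10, 6↦0, 7↦0, 8↦9, 9↦4, 10↦6]  zeros at y ∈ {2, 6, 7}
  x = 5: [0↦3, 1↦2, 2↦3, 3↦5, 4↦7, 5↦8, 6↦7, 7↦3, 8↦6, 9↦4, 10↦7]  zeros at y ∈ ∅
  x = 6: [0↦8, 1↦6, 2↦4, 3↦1, 4↦7, 5↦10, 6↦9, 7↦3, 8↦2, 9↦5, 10↦0]  zeros at y ∈ {10}
  x = 7: [0↦8, 1↦7, 2↦4, 3↦9, 4↦10, 5↦6, 6↦7, 7↦1, 8↦9, 9↦8, 10↦8]  zeros at y ∈ ∅
  x = 8: [0↦4, 1↦6, 2↦4, 3↦8, 4↦6, 5↦8, 6↦2, 7↦9, 8↦6, 9↦3, 10↦10]  zeros at y ∈ ∅
  x = 9: [0↦8, 1↦4, 2↦5, 3↦10, 4↦7, 5↦6, 6↦6, 7↦6, 8↦5, 9↦2, 10↦7]  zeros at y ∈ ∅
  x = 10: [0↦10, 1↦2, 2↦8, 3↦5, 4↦3, 5↦1, 6↦9, 7↦4, 8↦7, 9↦6, 10↦0]  zeros at y ∈ {10}
Collecting zeros: affine points = {(0, 0), (1, 3), (1, 9), (1, 10), (2, 5), (2, 6), (4, 2), (4, 6), (4, 7), (6, 10), (10, 10)}.
Total count |C(F_11)_aff| = 11.


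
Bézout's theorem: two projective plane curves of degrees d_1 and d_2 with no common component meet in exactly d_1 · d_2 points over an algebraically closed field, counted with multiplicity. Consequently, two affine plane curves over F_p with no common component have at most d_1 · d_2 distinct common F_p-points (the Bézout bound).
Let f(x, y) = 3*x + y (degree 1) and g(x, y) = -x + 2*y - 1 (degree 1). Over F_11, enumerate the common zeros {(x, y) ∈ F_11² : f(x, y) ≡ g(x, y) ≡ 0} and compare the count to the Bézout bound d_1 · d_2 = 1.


Common zeros: {(3, 2)}; count = 1; Bézout bound = 1.

deg(f) = 1, deg(g) = 1, so Bézout bound = 1.
Scan x ∈ F_11. For each x, list the y ∈ F_11 with f(x, y) ≡ 0 and those with g(x, y) ≡ 0 (mod 11); the common zeros in that column are the intersection.
  x = 0: f ≡ 0 at y ∈ {0}; g ≡ 0 at y ∈ {6}; common: ∅.
  x = 1: f ≡ 0 at y ∈ {8}; g ≡ 0 at y ∈ {1}; common: ∅.
  x = 2: f ≡ 0 at y ∈ {5}; g ≡ 0 at y ∈ {7}; common: ∅.
  x = 3: f ≡ 0 at y ∈ {2}; g ≡ 0 at y ∈ {2}; common: {2}.
  x = 4: f ≡ 0 at y ∈ {10}; g ≡ 0 at y ∈ {8}; common: ∅.
  x = 5: f ≡ 0 at y ∈ {7}; g ≡ 0 at y ∈ {3}; common: ∅.
  x = 6: f ≡ 0 at y ∈ {4}; g ≡ 0 at y ∈ {9}; common: ∅.
  x = 7: f ≡ 0 at y ∈ {1}; g ≡ 0 at y ∈ {4}; common: ∅.
  x = 8: f ≡ 0 at y ∈ {9}; g ≡ 0 at y ∈ {10}; common: ∅.
  x = 9: f ≡ 0 at y ∈ {6}; g ≡ 0 at y ∈ {5}; common: ∅.
  x = 10: f ≡ 0 at y ∈ {3}; g ≡ 0 at y ∈ {0}; common: ∅.
Collecting: common zeros = {(3, 2)}, so the count is 1.
Comparison with the Bézout bound: 1 ≤ 1 = deg(f)·deg(g), as expected for curves with no common component (the bound is attained).


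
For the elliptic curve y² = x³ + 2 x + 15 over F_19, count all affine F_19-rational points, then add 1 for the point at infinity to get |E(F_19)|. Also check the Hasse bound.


Affine points = {(4, 7), (4, 12), (5, 6), (5, 13), (7, 7), (7, 12), (8, 7), (8, 12), (10, 3), (10, 16), (11, 0), (12, 0), (15, 0), (16, 1), (16, 18)}; affine count = 15; |E(F_19)| = 16.

Discriminant check: Δ ∝ 4a³ + 27b² = 4·2³ + 27·15² = 4·8 + 27·225 ≡ 8 (mod 19). Nonzero ⇒ E is nonsingular.
For each x ∈ F_19, compute rhs = x³ + 2·x + 15 mod 19, then count y ∈ F_19 with y² ≡ rhs.
  x = 0: rhs = 15, matching y values: none (0 points).
  x = 1: rhs = 18, matching y values: none (0 points).
  x = 2: rhs = 8, matching y values: none (0 points).
  x = 3: rhs = 10, matching y values: none (0 points).
  x = 4: rhs = 11, matching y values: 7, 12 (2 points).
  x = 5: rhs = 17, matching y values: 6, 13 (2 points).
  x = 6: rhs = 15, matching y values: none (0 points).
  x = 7: rhs = 11, matching y values: 7, 12 (2 points).
  x = 8: rhs = 11, matching y values: 7, 12 (2 points).
  x = 9: rhs = 2, matching y values: none (0 points).
  x = 10: rhs = 9, matching y values: 3, 16 (2 points).
  x = 11: rhs = 0, matching y values: 0 (1 points).
  x = 12: rhs = 0, matching y values: 0 (1 points).
  x = 13: rhs = 15, matching y values: none (0 points).
  x = 14: rhs = 13, matching y values: none (0 points).
  x = 15: rhs = 0, matching y values: 0 (1 points).
  x = 16: rhs = 1, matching y values: 1, 18 (2 points).
  x = 17: rhs = 3, matching y values: none (0 points).
  x = 18: rhs = 12, matching y values: none (0 points).
Total affine count: 15.
Full point count |E(F_19)| = 15 + 1 = 16.
Hasse bound: |16 − (19+1)| = |-4| = 4 ≤ 2√19 ≈ 8.7178 ✓.


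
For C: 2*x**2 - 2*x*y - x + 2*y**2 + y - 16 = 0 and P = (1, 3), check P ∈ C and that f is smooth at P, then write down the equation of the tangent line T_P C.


Tangent line at P: -3*x + 11*y - 30 = 0.

Step 1: f(1, 3) = 0, so P lies on C.
Step 2: partial derivatives
  f_x(x, y) = 4*x - 2*y - 1, f_y(x, y) = -2*x + 4*y + 1.
  f_x(P) = -3, f_y(P) = 11 (gradient nonzero, so P is smooth).
Step 3: tangent line at P: -3·(x − 1) + 11·(y − 3) = 0.
Expanding: -3*x + 11*y - 30 = 0.


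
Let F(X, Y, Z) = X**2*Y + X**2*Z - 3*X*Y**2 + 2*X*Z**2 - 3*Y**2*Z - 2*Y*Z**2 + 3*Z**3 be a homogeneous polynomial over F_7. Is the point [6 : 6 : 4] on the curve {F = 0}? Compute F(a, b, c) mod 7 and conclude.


F(6,6,4) ≡ 4 (mod 7); P is NOT on the curve.

Evaluate F(6, 6, 4) term-by-term (mod 7).
  X**2*Y ↦ 1·36·6·1 = 216
  X**2*Z ↦ 1·36·1·4 = 144
  -3*X*Y**2 ↦ -3·6·36·1 = -648
  2*X*Z**2 ↦ 2·6·1·16 = 192
  -3*Y**2*Z ↦ -3·1·36·4 = -432
  -2*Y*Z**2 ↦ -2·1·6·16 = -192
  3*Z**3 ↦ 3·1·1·64 = 192
Sum: F(6, 6, 4) = (216) + (144) + (-648) + (192) + (-432) + (-192) + (192) = -528.
Reducing mod 7: -528 ≡ 4 (mod 7).
Since F(a, b, c) ≡ 4 ≠ 0 (mod 7), P does NOT lie on the curve.


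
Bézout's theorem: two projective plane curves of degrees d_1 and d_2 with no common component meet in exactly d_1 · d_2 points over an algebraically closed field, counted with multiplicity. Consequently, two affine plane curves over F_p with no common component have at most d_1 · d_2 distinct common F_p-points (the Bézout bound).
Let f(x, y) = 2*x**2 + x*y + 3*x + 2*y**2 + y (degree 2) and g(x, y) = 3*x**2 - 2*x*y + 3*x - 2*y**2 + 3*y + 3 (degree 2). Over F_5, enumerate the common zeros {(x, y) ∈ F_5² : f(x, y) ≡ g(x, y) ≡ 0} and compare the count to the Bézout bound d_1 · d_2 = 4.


Common zeros: {(3, 4)}; count = 1; Bézout bound = 4.

deg(f) = 2, deg(g) = 2, so Bézout bound = 4.
Scan x ∈ F_5. For each x, list the y ∈ F_5 with f(x, y) ≡ 0 and those with g(x, y) ≡ 0 (mod 5); the common zeros in that column are the intersection.
  x = 0: f ≡ 0 at y ∈ {0, 2}; g ≡ 0 at y ∈ ∅; common: ∅.
  x = 1: f ≡ 0 at y ∈ {0, 4}; g ≡ 0 at y ∈ ∅; common: ∅.
  x = 2: f ≡ 0 at y ∈ ∅; g ≡ 0 at y ∈ {3, 4}; common: ∅.
  x = 3: f ≡ 0 at y ∈ {4}; g ≡ 0 at y ∈ {2, 4}; common: {4}.
  x = 4: f ≡ 0 at y ∈ ∅; g ≡ 0 at y ∈ {2, 3}; common: ∅.
Collecting: common zeros = {(3, 4)}, so the count is 1.
Comparison with the Bézout bound: 1 ≤ 4 = deg(f)·deg(g), as expected for curves with no common component (the affine F_5-count falls short of the bound because intersections may lie at infinity, over extension fields, or carry multiplicity).


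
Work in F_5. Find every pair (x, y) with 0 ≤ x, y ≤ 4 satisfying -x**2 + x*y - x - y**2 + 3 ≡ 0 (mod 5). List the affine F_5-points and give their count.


Affine F_5-points: {(1, 3)}; count = 1.

For each of the 25 pairs (x, y) ∈ F_5², evaluate f(x, y) mod 5. Record the zeros.
  x = 0: [0↦3, 1↦2, 2↦4, 3↦4, 4↦2]  zeros at y ∈ ∅
  x = 1: [0↦1, 1↦1, 2↦4, 3↦0, 4↦4]  zeros at y ∈ {3}
  x = 2: [0↦2, 1↦3, 2↦2, 3↦4, 4↦4]  zeros at y ∈ ∅
  x = 3: [0↦1, 1↦3, 2↦3, 3↦1, 4↦2]  zeros at y ∈ ∅
  x = 4: [0↦3, 1↦1, 2↦2, 3↦1, 4↦3]  zeros at y ∈ ∅
Collecting zeros: affine points = {(1, 3)}.
Total count |C(F_5)_aff| = 1.


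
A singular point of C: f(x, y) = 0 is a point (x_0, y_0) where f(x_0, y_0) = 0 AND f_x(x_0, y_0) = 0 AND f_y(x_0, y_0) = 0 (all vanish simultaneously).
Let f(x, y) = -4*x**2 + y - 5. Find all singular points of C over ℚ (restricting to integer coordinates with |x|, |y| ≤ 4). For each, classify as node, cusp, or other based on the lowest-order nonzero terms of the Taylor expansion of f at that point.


No singular points in the scanned grid; C is smooth there.

Compute partial derivatives:
  f_x = -8*x.
  f_y = 1.
f_y = 1 is a nonzero constant, so f_y never vanishes: no point (x, y) can satisfy f = f_x = f_y = 0. In particular no (x, y) ∈ {−4, ..., 4}² is singular; the curve is smooth.


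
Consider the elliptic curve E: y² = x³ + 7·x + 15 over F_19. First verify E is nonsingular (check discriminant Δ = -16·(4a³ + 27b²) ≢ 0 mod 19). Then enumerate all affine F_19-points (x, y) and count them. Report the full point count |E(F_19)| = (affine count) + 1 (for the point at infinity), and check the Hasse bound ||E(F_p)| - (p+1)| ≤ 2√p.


Affine points = {(1, 2), (1, 17), (3, 5), (3, 14), (5, 2), (5, 17), (6, 8), (6, 11), (9, 3), (9, 16), (11, 6), (11, 13), (13, 2), (13, 17), (14, 8), (14, 11), (16, 9), (16, 10), (18, 8), (18, 11)}; affine count = 20; |E(F_19)| = 21.

Discriminant check: Δ ∝ 4a³ + 27b² = 4·7³ + 27·15² = 4·343 + 27·225 ≡ 18 (mod 19). Nonzero ⇒ E is nonsingular.
For each x ∈ F_19, compute rhs = x³ + 7·x + 15 mod 19, then count y ∈ F_19 with y² ≡ rhs.
  x = 0: rhs = 15, matching y values: none (0 points).
  x = 1: rhs = 4, matching y values: 2, 17 (2 points).
  x = 2: rhs = 18, matching y values: none (0 points).
  x = 3: rhs = 6, matching y values: 5, 14 (2 points).
  x = 4: rhs = 12, matching y values: none (0 points).
  x = 5: rhs = 4, matching y values: 2, 17 (2 points).
  x = 6: rhs = 7, matching y values: 8, 11 (2 points).
  x = 7: rhs = 8, matching y values: none (0 points).
  x = 8: rhs = 13, matching y values: none (0 points).
  x = 9: rhs = 9, matching y values: 3, 16 (2 points).
  x = 10: rhs = 2, matching y values: none (0 points).
  x = 11: rhs = 17, matching y values: 6, 13 (2 points).
  x = 12: rhs = 3, matching y values: none (0 points).
  x = 13: rhs = 4, matching y values: 2, 17 (2 points).
  x = 14: rhs = 7, matching y values: 8, 11 (2 points).
  x = 15: rhs = 18, matching y values: none (0 points).
  x = 16: rhs = 5, matching y values: 9, 10 (2 points).
  x = 17: rhs = 12, matching y values: none (0 points).
  x = 18: rhs = 7, matching y values: 8, 11 (2 points).
Total affine count: 20.
Full point count |E(F_19)| = 20 + 1 = 21.
Hasse bound: |21 − (19+1)| = |1| = 1 ≤ 2√19 ≈ 8.7178 ✓.


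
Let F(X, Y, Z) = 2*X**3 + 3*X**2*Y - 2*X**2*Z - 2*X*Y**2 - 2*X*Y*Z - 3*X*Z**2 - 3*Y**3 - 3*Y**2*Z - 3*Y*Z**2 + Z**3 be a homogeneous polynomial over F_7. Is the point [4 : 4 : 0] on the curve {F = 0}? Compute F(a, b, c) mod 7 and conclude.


F(4,4,0) ≡ 0 (mod 7); P is on the curve.

Evaluate F(4, 4, 0) term-by-term (mod 7).
  2*X**3 ↦ 2·64·1·1 = 128
  3*X**2*Y ↦ 3·16·4·1 = 192
  -2*X**2*Z ↦ -2·16·1·0 = 0
  -2*X*Y**2 ↦ -2·4·16·1 = -128
  -2*X*Y*Z ↦ -2·4·4·0 = 0
  -3*X*Z**2 ↦ -3·4·1·0 = 0
  -3*Y**3 ↦ -3·1·64·1 = -192
  -3*Y**2*Z ↦ -3·1·16·0 = 0
  -3*Y*Z**2 ↦ -3·1·4·0 = 0
  Z**3 ↦ 1·1·1·0 = 0
Sum: F(4, 4, 0) = (128) + (192) + (0) + (-128) + (0) + (0) + (-192) + (0) + (0) + (0) = 0.
Reducing mod 7: 0 ≡ 0 (mod 7).
Since F(a, b, c) ≡ 0 (mod 7), P lies on the curve.


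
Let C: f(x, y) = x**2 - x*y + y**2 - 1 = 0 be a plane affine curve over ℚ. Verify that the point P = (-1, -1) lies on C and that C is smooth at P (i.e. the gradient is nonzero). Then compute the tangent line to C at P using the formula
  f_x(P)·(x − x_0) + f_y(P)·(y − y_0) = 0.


Tangent line at P: -x - y - 2 = 0.

Step 1: f(-1, -1) = 0, so P lies on C.
Step 2: partial derivatives
  f_x(x, y) = 2*x - y, f_y(x, y) = -x + 2*y.
  f_x(P) = -1, f_y(P) = -1 (gradient nonzero, so P is smooth).
Step 3: tangent line at P: -1·(x − -1) + -1·(y − -1) = 0.
Expanding: -x - y - 2 = 0.


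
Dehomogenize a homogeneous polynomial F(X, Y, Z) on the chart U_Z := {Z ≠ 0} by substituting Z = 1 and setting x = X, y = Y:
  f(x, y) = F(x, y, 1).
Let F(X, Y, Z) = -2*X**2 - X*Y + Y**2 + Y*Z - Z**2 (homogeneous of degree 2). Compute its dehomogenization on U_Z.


f(x, y) = -2*x**2 - x*y + y**2 + y - 1

On U_Z we set Z = 1. Each monomial c·X^i·Y^j·Z^k in F becomes c·x^i·y^j·1^k = c·x^i·y^j.
Substituting Z = 1: F(X, Y, 1) = -2*x**2 - x*y + y**2 + y - 1.
Note: deg(f) ≤ deg(F) = 2; strict inequality happens when F is divisible by Z (lost terms).


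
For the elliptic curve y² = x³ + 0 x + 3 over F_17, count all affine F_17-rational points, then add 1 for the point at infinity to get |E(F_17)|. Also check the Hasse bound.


Affine points = {(1, 2), (1, 15), (3, 8), (3, 9), (4, 4), (4, 13), (5, 3), (5, 14), (6, 7), (6, 10), (9, 1), (9, 16), (10, 0), (11, 5), (11, 12), (16, 6), (16, 11)}; affine count = 17; |E(F_17)| = 18.

Discriminant check: Δ ∝ 4a³ + 27b² = 4·0³ + 27·3² = 4·0 + 27·9 ≡ 5 (mod 17). Nonzero ⇒ E is nonsingular.
For each x ∈ F_17, compute rhs = x³ + 0·x + 3 mod 17, then count y ∈ F_17 with y² ≡ rhs.
  x = 0: rhs = 3, matching y values: none (0 points).
  x = 1: rhs = 4, matching y values: 2, 15 (2 points).
  x = 2: rhs = 11, matching y values: none (0 points).
  x = 3: rhs = 13, matching y values: 8, 9 (2 points).
  x = 4: rhs = 16, matching y values: 4, 13 (2 points).
  x = 5: rhs = 9, matching y values: 3, 14 (2 points).
  x = 6: rhs = 15, matching y values: 7, 10 (2 points).
  x = 7: rhs = 6, matching y values: none (0 points).
  x = 8: rhs = 5, matching y values: none (0 points).
  x = 9: rhs = 1, matching y values: 1, 16 (2 points).
  x = 10: rhs = 0, matching y values: 0 (1 points).
  x = 11: rhs = 8, matching y values: 5, 12 (2 points).
  x = 12: rhs = 14, matching y values: none (0 points).
  x = 13: rhs = 7, matching y values: none (0 points).
  x = 14: rhs = 10, matching y values: none (0 points).
  x = 15: rhs = 12, matching y values: none (0 points).
  x = 16: rhs = 2, matching y values: 6, 11 (2 points).
Total affine count: 17.
Full point count |E(F_17)| = 17 + 1 = 18.
Hasse bound: |18 − (17+1)| = |0| = 0 ≤ 2√17 ≈ 8.2462 ✓.


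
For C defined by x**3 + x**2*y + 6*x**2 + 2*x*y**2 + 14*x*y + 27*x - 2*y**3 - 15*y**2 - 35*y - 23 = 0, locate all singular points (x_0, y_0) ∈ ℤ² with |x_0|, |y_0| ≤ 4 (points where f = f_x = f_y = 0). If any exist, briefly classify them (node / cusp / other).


Singular points: {(-1, -3)}; classification: cusp.

Compute partial derivatives:
  f_x = 3*x**2 + 2*x*y + 12*x + 2*y**2 + 14*y + 27.
  f_y = x**2 + 4*x*y + 14*x - 6*y**2 - 30*y - 35.
Scan x_0 ∈ {−4, ..., 4}. For each x_0, f_y(x_0, y) is a polynomial in y; find its integer roots y ∈ {−4, ..., 4}, then test f_x and f at those candidates.
  x = -4: f_y(-4, y) = -6*y**2 - 46*y - 75; no integer root y with |y| ≤ 4.
  x = -3: f_y(-3, y) = -6*y**2 - 42*y - 68; no integer root y with |y| ≤ 4.
  x = -2: f_y(-2, y) = -6*y**2 - 38*y - 59; no integer root y with |y| ≤ 4.
  x = -1: f_y(-1, y) = -6*y**2 - 34*y - 48; vanishes at y ∈ {-3}. (-1, -3): f_x = 0, f = 0 — SINGULAR.
  x = 0: f_y(0, y) = -6*y**2 - 30*y - 35; no integer root y with |y| ≤ 4.
  x = 1: f_y(1, y) = -6*y**2 - 26*y - 20; vanishes at y ∈ {-1}. (1, -1): f_x = 28 ≠ 0.
  x = 2: f_y(2, y) = -6*y**2 - 22*y - 3; no integer root y with |y| ≤ 4.
  x = 3: f_y(3, y) = -6*y**2 - 18*y + 16; no integer root y with |y| ≤ 4.
  x = 4: f_y(4, y) = -6*y**2 - 14*y + 37; no integer root y with |y| ≤ 4.
Only singular point on the grid: (-1, -3).
Classify: substitute x = -1 + u, y = -3 + v and expand: f = u**3 + u**2*v + 2*u*v**2 - 2*v**3 + v**2.
No constant or linear terms (consistent with a singular point). Quadratic part: v**2. Cubic part: u**3 + u**2*v + 2*u*v**2 - 2*v**3.
The quadratic part v**2 is a perfect square, so there is a single (double) tangent line v = 0, i.e. y = -3. Restricting the cubic part to that line (v = 0) leaves u**3 ≠ 0, so f is not divisible by v and the branch is v² ≈ -u**3 to lowest order — this is a cusp.
Classification: cusp.


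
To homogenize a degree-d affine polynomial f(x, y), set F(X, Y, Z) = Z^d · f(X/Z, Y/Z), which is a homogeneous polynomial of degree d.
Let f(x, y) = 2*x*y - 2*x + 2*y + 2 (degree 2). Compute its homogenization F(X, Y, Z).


F(X, Y, Z) = 2*X*Y - 2*X*Z + 2*Y*Z + 2*Z**2

deg(f) = 2.
Substitute x = X/Z, y = Y/Z into f, then multiply by Z^2.
  monomial 2·x^1·y^1 ↦ 2·X^1·Y^1·Z^0.
  monomial -2·x^1·y^0 ↦ -2·X^1·Y^0·Z^1.
  monomial 2·x^0·y^1 ↦ 2·X^0·Y^1·Z^1.
  monomial 2·x^0·y^0 ↦ 2·X^0·Y^0·Z^2.
Collecting: F(X, Y, Z) = 2*X*Y - 2*X*Z + 2*Y*Z + 2*Z**2.


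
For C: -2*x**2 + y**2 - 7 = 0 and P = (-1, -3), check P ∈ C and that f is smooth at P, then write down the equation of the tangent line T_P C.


Tangent line at P: 4*x - 6*y - 14 = 0.

Step 1: f(-1, -3) = 0, so P lies on C.
Step 2: partial derivatives
  f_x(x, y) = -4*x, f_y(x, y) = 2*y.
  f_x(P) = 4, f_y(P) = -6 (gradient nonzero, so P is smooth).
Step 3: tangent line at P: 4·(x − -1) + -6·(y − -3) = 0.
Expanding: 4*x - 6*y - 14 = 0.


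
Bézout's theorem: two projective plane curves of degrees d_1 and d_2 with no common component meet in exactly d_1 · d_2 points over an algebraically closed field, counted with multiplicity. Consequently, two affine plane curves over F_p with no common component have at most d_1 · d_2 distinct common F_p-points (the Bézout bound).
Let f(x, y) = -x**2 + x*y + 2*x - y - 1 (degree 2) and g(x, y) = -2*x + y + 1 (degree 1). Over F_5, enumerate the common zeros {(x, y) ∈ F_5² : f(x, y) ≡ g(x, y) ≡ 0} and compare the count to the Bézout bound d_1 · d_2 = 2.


Common zeros: {(0, 4), (1, 1)}; count = 2; Bézout bound = 2.

deg(f) = 2, deg(g) = 1, so Bézout bound = 2.
Scan x ∈ F_5. For each x, list the y ∈ F_5 with f(x, y) ≡ 0 and those with g(x, y) ≡ 0 (mod 5); the common zeros in that column are the intersection.
  x = 0: f ≡ 0 at y ∈ {4}; g ≡ 0 at y ∈ {4}; common: {4}.
  x = 1: f ≡ 0 at y ∈ {0, 1, 2, 3, 4}; g ≡ 0 at y ∈ {1}; common: {1}.
  x = 2: f ≡ 0 at y ∈ {1}; g ≡ 0 at y ∈ {3}; common: ∅.
  x = 3: f ≡ 0 at y ∈ {2}; g ≡ 0 at y ∈ {0}; common: ∅.
  x = 4: f ≡ 0 at y ∈ {3}; g ≡ 0 at y ∈ {2}; common: ∅.
Collecting: common zeros = {(0, 4), (1, 1)}, so the count is 2.
Comparison with the Bézout bound: 2 ≤ 2 = deg(f)·deg(g), as expected for curves with no common component (the bound is attained).


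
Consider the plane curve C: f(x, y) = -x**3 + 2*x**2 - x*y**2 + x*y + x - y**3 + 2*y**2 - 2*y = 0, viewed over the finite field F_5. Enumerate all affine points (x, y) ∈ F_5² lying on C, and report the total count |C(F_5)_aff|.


Affine F_5-points: {(0, 0), (0, 3), (0, 4), (1, 4), (2, 3), (4, 2)}; count = 6.

For each of the 25 pairs (x, y) ∈ F_5², evaluate f(x, y) mod 5. Record the zeros.
  x = 0: [0↦0, 1↦4, 2↦1, 3↦0, 4↦0]  zeros at y ∈ {0, 3, 4}
  x = 1: [0↦2, 1↦1, 2↦1, 3↦1, 4↦0]  zeros at y ∈ {4}
  x = 2: [0↦2, 1↦1, 2↦4, 3↦0, 4↦3]  zeros at y ∈ {3}
  x = 3: [0↦4, 1↦3, 2↦4, 3↦1, 4↦3]  zeros at y ∈ ∅
  x = 4: [0↦2, 1↦1, 2↦0, 3↦3, 4↦4]  zeros at y ∈ {2}
Collecting zeros: affine points = {(0, 0), (0, 3), (0, 4), (1, 4), (2, 3), (4, 2)}.
Total count |C(F_5)_aff| = 6.


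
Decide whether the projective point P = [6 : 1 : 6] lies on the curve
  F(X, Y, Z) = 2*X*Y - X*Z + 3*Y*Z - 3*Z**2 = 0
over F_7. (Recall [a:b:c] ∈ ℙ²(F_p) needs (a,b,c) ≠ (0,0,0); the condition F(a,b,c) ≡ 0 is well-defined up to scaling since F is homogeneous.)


F(6,1,6) ≡ 5 (mod 7); P is NOT on the curve.

Evaluate F(6, 1, 6) term-by-term (mod 7).
  2*X*Y ↦ 2·6·1·1 = 12
  -X*Z ↦ -1·6·1·6 = -36
  3*Y*Z ↦ 3·1·1·6 = 18
  -3*Z**2 ↦ -3·1·1·36 = -108
Sum: F(6, 1, 6) = (12) + (-36) + (18) + (-108) = -114.
Reducing mod 7: -114 ≡ 5 (mod 7).
Since F(a, b, c) ≡ 5 ≠ 0 (mod 7), P does NOT lie on the curve.


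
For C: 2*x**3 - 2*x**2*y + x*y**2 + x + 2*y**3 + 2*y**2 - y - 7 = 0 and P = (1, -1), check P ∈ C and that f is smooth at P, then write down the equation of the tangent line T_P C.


Tangent line at P: 12*x - 3*y - 15 = 0.

Step 1: f(1, -1) = 0, so P lies on C.
Step 2: partial derivatives
  f_x(x, y) = 6*x**2 - 4*x*y + y**2 + 1, f_y(x, y) = -2*x**2 + 2*x*y + 6*y**2 + 4*y - 1.
  f_x(P) = 12, f_y(P) = -3 (gradient nonzero, so P is smooth).
Step 3: tangent line at P: 12·(x − 1) + -3·(y − -1) = 0.
Expanding: 12*x - 3*y - 15 = 0.


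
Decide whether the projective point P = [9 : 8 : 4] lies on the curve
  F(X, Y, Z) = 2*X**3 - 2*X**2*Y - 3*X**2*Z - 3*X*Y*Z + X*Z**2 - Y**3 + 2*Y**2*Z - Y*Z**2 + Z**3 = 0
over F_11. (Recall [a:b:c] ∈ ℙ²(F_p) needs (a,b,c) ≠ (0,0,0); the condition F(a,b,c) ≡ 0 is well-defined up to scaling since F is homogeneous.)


F(9,8,4) ≡ 1 (mod 11); P is NOT on the curve.

Evaluate F(9, 8, 4) term-by-term (mod 11).
  2*X**3 ↦ 2·729·1·1 = 1458
  -2*X**2*Y ↦ -2·81·8·1 = -1296
  -3*X**2*Z ↦ -3·81·1·4 = -972
  -3*X*Y*Z ↦ -3·9·8·4 = -864
  X*Z**2 ↦ 1·9·1·16 = 144
  -Y**3 ↦ -1·1·512·1 = -512
  2*Y**2*Z ↦ 2·1·64·4 = 512
  -Y*Z**2 ↦ -1·1·8·16 = -128
  Z**3 ↦ 1·1·1·64 = 64
Sum: F(9, 8, 4) = (1458) + (-1296) + (-972) + (-864) + (144) + (-512) + (512) + (-128) + (64) = -1594.
Reducing mod 11: -1594 ≡ 1 (mod 11).
Since F(a, b, c) ≡ 1 ≠ 0 (mod 11), P does NOT lie on the curve.


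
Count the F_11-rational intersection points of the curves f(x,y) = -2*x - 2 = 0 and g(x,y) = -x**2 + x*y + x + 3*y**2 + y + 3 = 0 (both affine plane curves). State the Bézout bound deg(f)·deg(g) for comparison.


Common zeros: ∅; count = 0; Bézout bound = 2.

deg(f) = 1, deg(g) = 2, so Bézout bound = 2.
Scan x ∈ F_11. For each x, list the y ∈ F_11 with f(x, y) ≡ 0 and those with g(x, y) ≡ 0 (mod 11); the common zeros in that column are the intersection.
  x = 0: f ≡ 0 at y ∈ ∅; g ≡ 0 at y ∈ {3, 4}; common: ∅.
  x = 1: f ≡ 0 at y ∈ ∅; g ≡ 0 at y ∈ {5, 9}; common: ∅.
  x = 2: f ≡ 0 at y ∈ ∅; g ≡ 0 at y ∈ ∅; common: ∅.
  x = 3: f ≡ 0 at y ∈ ∅; g ≡ 0 at y ∈ ∅; common: ∅.
  x = 4: f ≡ 0 at y ∈ ∅; g ≡ 0 at y ∈ {3, 10}; common: ∅.
  x = 5: f ≡ 0 at y ∈ ∅; g ≡ 0 at y ∈ {4, 5}; common: ∅.
  x = 6: f ≡ 0 at y ∈ ∅; g ≡ 0 at y ∈ ∅; common: ∅.
  x = 7: f ≡ 0 at y ∈ ∅; g ≡ 0 at y ∈ {2, 10}; common: ∅.
  x = 8: f ≡ 0 at y ∈ ∅; g ≡ 0 at y ∈ ∅; common: ∅.
  x = 9: f ≡ 0 at y ∈ ∅; g ≡ 0 at y ∈ {6, 9}; common: ∅.
  x = 10: f ≡ 0 at y ∈ {0, 1, 2, 3, 4, 5, 6, 7, 8, 9, 10}; g ≡ 0 at y ∈ ∅; common: ∅.
Collecting: common zeros = ∅, so the count is 0.
Comparison with the Bézout bound: 0 ≤ 2 = deg(f)·deg(g), as expected for curves with no common component (the affine F_11-count falls short of the bound because intersections may lie at infinity, over extension fields, or carry multiplicity).


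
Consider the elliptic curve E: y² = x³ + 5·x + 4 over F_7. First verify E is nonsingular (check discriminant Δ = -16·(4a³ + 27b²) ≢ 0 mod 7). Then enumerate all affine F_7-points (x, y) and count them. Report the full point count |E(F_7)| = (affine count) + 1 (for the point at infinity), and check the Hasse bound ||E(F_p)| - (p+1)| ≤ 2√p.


Affine points = {(0, 2), (0, 5), (2, 1), (2, 6), (3, 2), (3, 5), (4, 2), (4, 5), (5, 0)}; affine count = 9; |E(F_7)| = 10.

Discriminant check: Δ ∝ 4a³ + 27b² = 4·5³ + 27·4² = 4·125 + 27·16 ≡ 1 (mod 7). Nonzero ⇒ E is nonsingular.
For each x ∈ F_7, compute rhs = x³ + 5·x + 4 mod 7, then count y ∈ F_7 with y² ≡ rhs.
  x = 0: rhs = 4, matching y values: 2, 5 (2 points).
  x = 1: rhs = 3, matching y values: none (0 points).
  x = 2: rhs = 1, matching y values: 1, 6 (2 points).
  x = 3: rhs = 4, matching y values: 2, 5 (2 points).
  x = 4: rhs = 4, matching y values: 2, 5 (2 points).
  x = 5: rhs = 0, matching y values: 0 (1 points).
  x = 6: rhs = 5, matching y values: none (0 points).
Total affine count: 9.
Full point count |E(F_7)| = 9 + 1 = 10.
Hasse bound: |10 − (7+1)| = |2| = 2 ≤ 2√7 ≈ 5.2915 ✓.


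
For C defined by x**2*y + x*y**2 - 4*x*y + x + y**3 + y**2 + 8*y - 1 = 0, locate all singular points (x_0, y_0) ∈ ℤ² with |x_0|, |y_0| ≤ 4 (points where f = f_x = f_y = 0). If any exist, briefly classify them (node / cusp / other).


Singular points: {(3, -1)}; classification: node.

Compute partial derivatives:
  f_x = 2*x*y + y**2 - 4*y + 1.
  f_y = x**2 + 2*x*y - 4*x + 3*y**2 + 2*y + 8.
Scan x_0 ∈ {−4, ..., 4}. For each x_0, f_y(x_0, y) is a polynomial in y; find its integer roots y ∈ {−4, ..., 4}, then test f_x and f at those candidates.
  x = -4: f_y(-4, y) = 3*y**2 - 6*y + 40; no integer root y with |y| ≤ 4.
  x = -3: f_y(-3, y) = 3*y**2 - 4*y + 29; no integer root y with |y| ≤ 4.
  x = -2: f_y(-2, y) = 3*y**2 - 2*y + 20; no integer root y with |y| ≤ 4.
  x = -1: f_y(-1, y) = 3*y**2 + 13; no integer root y with |y| ≤ 4.
  x = 0: f_y(0, y) = 3*y**2 + 2*y + 8; no integer root y with |y| ≤ 4.
  x = 1: f_y(1, y) = 3*y**2 + 4*y + 5; no integer root y with |y| ≤ 4.
  x = 2: f_y(2, y) = 3*y**2 + 6*y + 4; no integer root y with |y| ≤ 4.
  x = 3: f_y(3, y) = 3*y**2 + 8*y + 5; vanishes at y ∈ {-1}. (3, -1): f_x = 0, f = 0 — SINGULAR.
  x = 4: f_y(4, y) = 3*y**2 + 10*y + 8; vanishes at y ∈ {-2}. (4, -2): f_x = -3 ≠ 0.
Only singular point on the grid: (3, -1).
Classify: substitute x = 3 + u, y = -1 + v and expand: f = u**2*v - u**2 + u*v**2 + v**3 + v**2.
No constant or linear terms (consistent with a singular point). Quadratic part: -u**2 + v**2. Cubic part: u**2*v + u*v**2 + v**3.
The quadratic part v**2 - u**2 = (v − u)(v + u) splits into two distinct linear factors, so there are two distinct tangent lines y − -1 = ±(x − 3) — this is a node (ordinary double point).
Classification: node.


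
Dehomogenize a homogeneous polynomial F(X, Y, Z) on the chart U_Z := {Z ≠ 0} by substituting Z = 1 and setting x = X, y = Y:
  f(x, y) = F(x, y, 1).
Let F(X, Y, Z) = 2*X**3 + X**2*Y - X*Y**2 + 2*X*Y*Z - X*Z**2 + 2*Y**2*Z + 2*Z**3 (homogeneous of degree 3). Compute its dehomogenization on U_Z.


f(x, y) = 2*x**3 + x**2*y - x*y**2 + 2*x*y - x + 2*y**2 + 2

On U_Z we set Z = 1. Each monomial c·X^i·Y^j·Z^k in F becomes c·x^i·y^j·1^k = c·x^i·y^j.
Substituting Z = 1: F(X, Y, 1) = 2*x**3 + x**2*y - x*y**2 + 2*x*y - x + 2*y**2 + 2.
Note: deg(f) ≤ deg(F) = 3; strict inequality happens when F is divisible by Z (lost terms).


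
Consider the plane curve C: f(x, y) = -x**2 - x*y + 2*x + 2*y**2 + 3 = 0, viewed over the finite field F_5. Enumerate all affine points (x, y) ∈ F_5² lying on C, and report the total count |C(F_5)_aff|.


Affine F_5-points: {(0, 1), (0, 4), (1, 1), (1, 2), (2, 3), (3, 0), (3, 4), (4, 0), (4, 2)}; count = 9.

For each of the 25 pairs (x, y) ∈ F_5², evaluate f(x, y) mod 5. Record the zeros.
  x = 0: [0↦3, 1↦0, 2↦1, 3↦1, 4↦0]  zeros at y ∈ {1, 4}
  x = 1: [0↦4, 1↦0, 2↦0, 3↦4, 4↦2]  zeros at y ∈ {1, 2}
  x = 2: [0↦3, 1↦3, 2↦2, 3↦0, 4↦2]  zeros at y ∈ {3}
  x = 3: [0↦0, 1↦4, 2↦2, 3↦4, 4↦0]  zeros at y ∈ {0, 4}
  x = 4: [0↦0, 1↦3, 2↦0, 3↦1, 4↦1]  zeros at y ∈ {0, 2}
Collecting zeros: affine points = {(0, 1), (0, 4), (1, 1), (1, 2), (2, 3), (3, 0), (3, 4), (4, 0), (4, 2)}.
Total count |C(F_5)_aff| = 9.


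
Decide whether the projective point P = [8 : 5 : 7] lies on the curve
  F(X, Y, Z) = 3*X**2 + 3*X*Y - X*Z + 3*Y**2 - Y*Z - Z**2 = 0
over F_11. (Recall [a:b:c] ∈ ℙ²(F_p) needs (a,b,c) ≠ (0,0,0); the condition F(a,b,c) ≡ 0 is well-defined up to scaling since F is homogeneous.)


F(8,5,7) ≡ 5 (mod 11); P is NOT on the curve.

Evaluate F(8, 5, 7) term-by-term (mod 11).
  3*X**2 ↦ 3·64·1·1 = 192
  3*X*Y ↦ 3·8·5·1 = 120
  -X*Z ↦ -1·8·1·7 = -56
  3*Y**2 ↦ 3·1·25·1 = 75
  -Y*Z ↦ -1·1·5·7 = -35
  -Z**2 ↦ -1·1·1·49 = -49
Sum: F(8, 5, 7) = (192) + (120) + (-56) + (75) + (-35) + (-49) = 247.
Reducing mod 11: 247 ≡ 5 (mod 11).
Since F(a, b, c) ≡ 5 ≠ 0 (mod 11), P does NOT lie on the curve.


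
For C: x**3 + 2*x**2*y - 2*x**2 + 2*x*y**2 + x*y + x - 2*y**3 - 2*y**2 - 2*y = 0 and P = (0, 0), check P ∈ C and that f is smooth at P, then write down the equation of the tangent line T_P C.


Tangent line at P: x - 2*y = 0.

Step 1: f(0, 0) = 0, so P lies on C.
Step 2: partial derivatives
  f_x(x, y) = 3*x**2 + 4*x*y - 4*x + 2*y**2 + y + 1, f_y(x, y) = 2*x**2 + 4*x*y + x - 6*y**2 - 4*y - 2.
  f_x(P) = 1, f_y(P) = -2 (gradient nonzero, so P is smooth).
Step 3: tangent line at P: 1·(x − 0) + -2·(y − 0) = 0.
Expanding: x - 2*y = 0.


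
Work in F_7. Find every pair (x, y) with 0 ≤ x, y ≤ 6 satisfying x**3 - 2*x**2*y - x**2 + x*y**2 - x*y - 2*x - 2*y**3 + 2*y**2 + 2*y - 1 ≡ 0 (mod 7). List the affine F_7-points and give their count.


Affine F_7-points: {(2, 1), (4, 2), (4, 3), (4, 5)}; count = 4.

For each of the 49 pairs (x, y) ∈ F_7², evaluate f(x, y) mod 7. Record the zeros.
  x = 0: [0↦6, 1↦1, 2↦2, 3↦4, 4↦2, 5↦5, 6↦1]  zeros at y ∈ ∅
  x = 1: [0↦4, 1↦4, 2↦5, 3↦2, 4↦4, 5↦6, 6↦3]  zeros at y ∈ ∅
  x = 2: [0↦6, 1↦0, 2↦4, 3↦6, 4↦1, 5↦5, 6↦6]  zeros at y ∈ {1}
  x = 3: [0↦4, 1↦2, 2↦5, 3↦1, 4↦6, 5↦1, 6↦2]  zeros at y ∈ ∅
  x = 4: [0↦4, 1↦2, 2↦0, 3↦0, 4↦4, 5↦0, 6↦4]  zeros at y ∈ {2, 3, 5}
  x = 5: [0↦5, 1↦6, 2↦2, 3↦2, 4↦1, 5↦1, 6↦4]  zeros at y ∈ ∅
  x = 6: [0↦6, 1↦6, 2↦3, 3↦6, 4↦3, 5↦3, 6↦1]  zeros at y ∈ ∅
Collecting zeros: affine points = {(2, 1), (4, 2), (4, 3), (4, 5)}.
Total count |C(F_7)_aff| = 4.


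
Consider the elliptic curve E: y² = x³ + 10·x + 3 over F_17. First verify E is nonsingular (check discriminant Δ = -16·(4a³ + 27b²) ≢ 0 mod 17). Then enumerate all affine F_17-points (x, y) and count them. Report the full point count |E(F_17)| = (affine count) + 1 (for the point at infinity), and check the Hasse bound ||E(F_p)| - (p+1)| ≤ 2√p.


Affine points = {(3, 3), (3, 14), (5, 5), (5, 12), (7, 5), (7, 12), (8, 0), (10, 7), (10, 10), (11, 4), (11, 13), (12, 7), (12, 10), (13, 1), (13, 16), (15, 3), (15, 14), (16, 3), (16, 14)}; affine count = 19; |E(F_17)| = 20.

Discriminant check: Δ ∝ 4a³ + 27b² = 4·10³ + 27·3² = 4·1000 + 27·9 ≡ 10 (mod 17). Nonzero ⇒ E is nonsingular.
For each x ∈ F_17, compute rhs = x³ + 10·x + 3 mod 17, then count y ∈ F_17 with y² ≡ rhs.
  x = 0: rhs = 3, matching y values: none (0 points).
  x = 1: rhs = 14, matching y values: none (0 points).
  x = 2: rhs = 14, matching y values: none (0 points).
  x = 3: rhs = 9, matching y values: 3, 14 (2 points).
  x = 4: rhs = 5, matching y values: none (0 points).
  x = 5: rhs = 8, matching y values: 5, 12 (2 points).
  x = 6: rhs = 7, matching y values: none (0 points).
  x = 7: rhs = 8, matching y values: 5, 12 (2 points).
  x = 8: rhs = 0, matching y values: 0 (1 points).
  x = 9: rhs = 6, matching y values: none (0 points).
  x = 10: rhs = 15, matching y values: 7, 10 (2 points).
  x = 11: rhs = 16, matching y values: 4, 13 (2 points).
  x = 12: rhs = 15, matching y values: 7, 10 (2 points).
  x = 13: rhs = 1, matching y values: 1, 16 (2 points).
  x = 14: rhs = 14, matching y values: none (0 points).
  x = 15: rhs = 9, matching y values: 3, 14 (2 points).
  x = 16: rhs = 9, matching y values: 3, 14 (2 points).
Total affine count: 19.
Full point count |E(F_17)| = 19 + 1 = 20.
Hasse bound: |20 − (17+1)| = |2| = 2 ≤ 2√17 ≈ 8.2462 ✓.


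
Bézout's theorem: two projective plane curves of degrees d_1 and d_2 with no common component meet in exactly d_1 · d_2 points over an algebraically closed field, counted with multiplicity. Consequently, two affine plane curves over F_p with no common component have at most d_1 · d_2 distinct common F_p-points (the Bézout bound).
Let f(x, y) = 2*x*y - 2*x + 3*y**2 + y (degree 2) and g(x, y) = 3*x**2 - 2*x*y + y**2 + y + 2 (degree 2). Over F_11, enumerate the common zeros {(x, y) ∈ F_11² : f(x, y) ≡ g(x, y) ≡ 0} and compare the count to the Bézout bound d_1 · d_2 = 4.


Common zeros: {(4, 6)}; count = 1; Bézout bound = 4.

deg(f) = 2, deg(g) = 2, so Bézout bound = 4.
Scan x ∈ F_11. For each x, list the y ∈ F_11 with f(x, y) ≡ 0 and those with g(x, y) ≡ 0 (mod 11); the common zeros in that column are the intersection.
  x = 0: f ≡ 0 at y ∈ {0, 7}; g ≡ 0 at y ∈ {4, 6}; common: ∅.
  x = 1: f ≡ 0 at y ∈ {5}; g ≡ 0 at y ∈ {3, 9}; common: ∅.
  x = 2: f ≡ 0 at y ∈ ∅; g ≡ 0 at y ∈ ∅; common: ∅.
  x = 3: f ≡ 0 at y ∈ {8}; g ≡ 0 at y ∈ ∅; common: ∅.
  x = 4: f ≡ 0 at y ∈ {2, 6}; g ≡ 0 at y ∈ {1, 6}; common: {6}.
  x = 5: f ≡ 0 at y ∈ ∅; g ≡ 0 at y ∈ {0, 9}; common: ∅.
  x = 6: f ≡ 0 at y ∈ {4, 10}; g ≡ 0 at y ∈ {0}; common: ∅.
  x = 7: f ≡ 0 at y ∈ ∅; g ≡ 0 at y ∈ ∅; common: ∅.
  x = 8: f ≡ 0 at y ∈ ∅; g ≡ 0 at y ∈ ∅; common: ∅.
  x = 9: f ≡ 0 at y ∈ {3, 9}; g ≡ 0 at y ∈ ∅; common: ∅.
  x = 10: f ≡ 0 at y ∈ ∅; g ≡ 0 at y ∈ {4}; common: ∅.
Collecting: common zeros = {(4, 6)}, so the count is 1.
Comparison with the Bézout bound: 1 ≤ 4 = deg(f)·deg(g), as expected for curves with no common component (the affine F_11-count falls short of the bound because intersections may lie at infinity, over extension fields, or carry multiplicity).


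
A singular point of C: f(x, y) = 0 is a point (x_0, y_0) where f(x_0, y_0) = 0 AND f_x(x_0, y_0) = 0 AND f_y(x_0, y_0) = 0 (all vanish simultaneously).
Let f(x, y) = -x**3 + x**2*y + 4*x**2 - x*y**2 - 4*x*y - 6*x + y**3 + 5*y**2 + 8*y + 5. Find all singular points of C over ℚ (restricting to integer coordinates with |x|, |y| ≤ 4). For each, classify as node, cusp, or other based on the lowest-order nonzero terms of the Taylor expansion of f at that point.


Singular points: {(1, -1)}; classification: cusp.

Compute partial derivatives:
  f_x = -3*x**2 + 2*x*y + 8*x - y**2 - 4*y - 6.
  f_y = x**2 - 2*x*y - 4*x + 3*y**2 + 10*y + 8.
Scan x_0 ∈ {−4, ..., 4}. For each x_0, f_y(x_0, y) is a polynomial in y; find its integer roots y ∈ {−4, ..., 4}, then test f_x and f at those candidates.
  x = -4: f_y(-4, y) = 3*y**2 + 18*y + 40; no integer root y with |y| ≤ 4.
  x = -3: f_y(-3, y) = 3*y**2 + 16*y + 29; no integer root y with |y| ≤ 4.
  x = -2: f_y(-2, y) = 3*y**2 + 14*y + 20; no integer root y with |y| ≤ 4.
  x = -1: f_y(-1, y) = 3*y**2 + 12*y + 13; no integer root y with |y| ≤ 4.
  x = 0: f_y(0, y) = 3*y**2 + 10*y + 8; vanishes at y ∈ {-2}. (0, -2): f_x = -2 ≠ 0.
  x = 1: f_y(1, y) = 3*y**2 + 8*y + 5; vanishes at y ∈ {-1}. (1, -1): f_x = 0, f = 0 — SINGULAR.
  x = 2: f_y(2, y) = 3*y**2 + 6*y + 4; no integer root y with |y| ≤ 4.
  x = 3: f_y(3, y) = 3*y**2 + 4*y + 5; no integer root y with |y| ≤ 4.
  x = 4: f_y(4, y) = 3*y**2 + 2*y + 8; no integer root y with |y| ≤ 4.
Only singular point on the grid: (1, -1).
Classify: substitute x = 1 + u, y = -1 + v and expand: f = -u**3 + u**2*v - u*v**2 + v**3 + v**2.
No constant or linear terms (consistent with a singular point). Quadratic part: v**2. Cubic part: -u**3 + u**2*v - u*v**2 + v**3.
The quadratic part v**2 is a perfect square, so there is a single (double) tangent line v = 0, i.e. y = -1. Restricting the cubic part to that line (v = 0) leaves -u**3 ≠ 0, so f is not divisible by v and the branch is v² ≈ u**3 to lowest order — this is a cusp.
Classification: cusp.


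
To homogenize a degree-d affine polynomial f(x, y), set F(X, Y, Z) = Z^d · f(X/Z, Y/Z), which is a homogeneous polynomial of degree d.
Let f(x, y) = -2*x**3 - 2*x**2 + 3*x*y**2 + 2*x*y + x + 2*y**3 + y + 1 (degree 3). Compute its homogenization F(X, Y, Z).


F(X, Y, Z) = -2*X**3 - 2*X**2*Z + 3*X*Y**2 + 2*X*Y*Z + X*Z**2 + 2*Y**3 + Y*Z**2 + Z**3

deg(f) = 3.
Substitute x = X/Z, y = Y/Z into f, then multiply by Z^3.
  monomial -2·x^3·y^0 ↦ -2·X^3·Y^0·Z^0.
  monomial -2·x^2·y^0 ↦ -2·X^2·Y^0·Z^1.
  monomial 3·x^1·y^2 ↦ 3·X^1·Y^2·Z^0.
  monomial 2·x^1·y^1 ↦ 2·X^1·Y^1·Z^1.
  monomial 1·x^1·y^0 ↦ 1·X^1·Y^0·Z^2.
  monomial 2·x^0·y^3 ↦ 2·X^0·Y^3·Z^0.
  monomial 1·x^0·y^1 ↦ 1·X^0·Y^1·Z^2.
  monomial 1·x^0·y^0 ↦ 1·X^0·Y^0·Z^3.
Collecting: F(X, Y, Z) = -2*X**3 - 2*X**2*Z + 3*X*Y**2 + 2*X*Y*Z + X*Z**2 + 2*Y**3 + Y*Z**2 + Z**3.


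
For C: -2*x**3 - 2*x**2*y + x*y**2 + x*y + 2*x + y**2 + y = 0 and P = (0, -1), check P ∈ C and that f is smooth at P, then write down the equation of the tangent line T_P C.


Tangent line at P: 2*x - y - 1 = 0.

Step 1: f(0, -1) = 0, so P lies on C.
Step 2: partial derivatives
  f_x(x, y) = -6*x**2 - 4*x*y + y**2 + y + 2, f_y(x, y) = -2*x**2 + 2*x*y + x + 2*y + 1.
  f_x(P) = 2, f_y(P) = -1 (gradient nonzero, so P is smooth).
Step 3: tangent line at P: 2·(x − 0) + -1·(y − -1) = 0.
Expanding: 2*x - y - 1 = 0.


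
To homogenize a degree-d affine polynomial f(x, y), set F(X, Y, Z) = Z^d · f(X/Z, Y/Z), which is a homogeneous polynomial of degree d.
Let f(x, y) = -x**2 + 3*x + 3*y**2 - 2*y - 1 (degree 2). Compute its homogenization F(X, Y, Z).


F(X, Y, Z) = -X**2 + 3*X*Z + 3*Y**2 - 2*Y*Z - Z**2

deg(f) = 2.
Substitute x = X/Z, y = Y/Z into f, then multiply by Z^2.
  monomial -1·x^2·y^0 ↦ -1·X^2·Y^0·Z^0.
  monomial 3·x^1·y^0 ↦ 3·X^1·Y^0·Z^1.
  monomial 3·x^0·y^2 ↦ 3·X^0·Y^2·Z^0.
  monomial -2·x^0·y^1 ↦ -2·X^0·Y^1·Z^1.
  monomial -1·x^0·y^0 ↦ -1·X^0·Y^0·Z^2.
Collecting: F(X, Y, Z) = -X**2 + 3*X*Z + 3*Y**2 - 2*Y*Z - Z**2.


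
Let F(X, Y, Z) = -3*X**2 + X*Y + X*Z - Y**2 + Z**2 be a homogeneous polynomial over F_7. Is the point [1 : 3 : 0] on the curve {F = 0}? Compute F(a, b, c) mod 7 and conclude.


F(1,3,0) ≡ 5 (mod 7); P is NOT on the curve.

Evaluate F(1, 3, 0) term-by-term (mod 7).
  -3*X**2 ↦ -3·1·1·1 = -3
  X*Y ↦ 1·1·3·1 = 3
  X*Z ↦ 1·1·1·0 = 0
  -Y**2 ↦ -1·1·9·1 = -9
  Z**2 ↦ 1·1·1·0 = 0
Sum: F(1, 3, 0) = (-3) + (3) + (0) + (-9) + (0) = -9.
Reducing mod 7: -9 ≡ 5 (mod 7).
Since F(a, b, c) ≡ 5 ≠ 0 (mod 7), P does NOT lie on the curve.


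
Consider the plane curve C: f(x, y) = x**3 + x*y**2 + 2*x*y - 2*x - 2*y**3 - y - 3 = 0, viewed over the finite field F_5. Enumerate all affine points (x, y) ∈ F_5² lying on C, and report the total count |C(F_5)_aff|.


Affine F_5-points: {(0, 3), (0, 4)}; count = 2.

For each of the 25 pairs (x, y) ∈ F_5², evaluate f(x, y) mod 5. Record the zeros.
  x = 0: [0↦2, 1↦4, 2↦4, 3↦0, 4↦0]  zeros at y ∈ {3, 4}
  x = 1: [0↦1, 1↦1, 2↦1, 3↦4, 4↦3]  zeros at y ∈ ∅
  x = 2: [0↦1, 1↦4, 2↦4, 3↦4, 4↦2]  zeros at y ∈ ∅
  x = 3: [0↦3, 1↦4, 2↦4, 3↦1, 4↦3]  zeros at y ∈ ∅
  x = 4: [0↦3, 1↦2, 2↦2, 3↦1, 4↦2]  zeros at y ∈ ∅
Collecting zeros: affine points = {(0, 3), (0, 4)}.
Total count |C(F_5)_aff| = 2.


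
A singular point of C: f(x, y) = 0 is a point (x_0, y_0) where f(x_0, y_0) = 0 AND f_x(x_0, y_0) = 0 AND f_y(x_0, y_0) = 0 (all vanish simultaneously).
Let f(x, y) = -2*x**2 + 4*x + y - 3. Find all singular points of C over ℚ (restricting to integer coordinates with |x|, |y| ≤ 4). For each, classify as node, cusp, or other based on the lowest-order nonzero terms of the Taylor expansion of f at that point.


No singular points in the scanned grid; C is smooth there.

Compute partial derivatives:
  f_x = 4 - 4*x.
  f_y = 1.
f_y = 1 is a nonzero constant, so f_y never vanishes: no point (x, y) can satisfy f = f_x = f_y = 0. In particular no (x, y) ∈ {−4, ..., 4}² is singular; the curve is smooth.
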